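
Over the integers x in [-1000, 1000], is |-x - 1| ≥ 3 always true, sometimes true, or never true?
Holds at x = 2: LHS = |-2 - 1| = |-3| = 3; 3 ≥ 3 — holds
Fails at x = 0: LHS = |-0 - 1| = |-1| = 1; 1 ≥ 3 — FAILS
It is satisfied by some integers in the range but not all.

Answer: Sometimes true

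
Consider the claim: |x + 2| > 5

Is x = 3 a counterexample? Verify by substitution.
Substitute x = 3 into the relation:
x = 3: LHS = |3 + 2| = |5| = 5; 5 > 5 — FAILS

Since the claim fails at x = 3, this value is a counterexample.

Answer: Yes, x = 3 is a counterexample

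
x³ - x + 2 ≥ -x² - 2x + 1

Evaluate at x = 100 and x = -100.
x = 100: LHS = 100³ - 100 + 2 = 999902, RHS = -100² - 2·100 + 1 = -10199; 999902 ≥ -10199 — holds
x = -100: LHS = (-100)³ - (-100) + 2 = -999898, RHS = -(-100)² - 2·(-100) + 1 = -9799; -999898 ≥ -9799 — FAILS

Answer: Partially: holds for x = 100, fails for x = -100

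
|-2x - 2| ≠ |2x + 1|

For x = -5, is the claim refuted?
Substitute x = -5 into the relation:
x = -5: LHS = |-2·(-5) - 2| = |8| = 8, RHS = |2·(-5) + 1| = |-9| = 9; 8 ≠ 9 — holds

The relation holds at x = -5, so it is not a counterexample.

Answer: No, x = -5 is not a counterexample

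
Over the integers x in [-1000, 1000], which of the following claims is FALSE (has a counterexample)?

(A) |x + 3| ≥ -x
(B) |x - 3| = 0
(A) x = -2: LHS = |(-2) + 3| = |1| = 1, RHS = -(-2) = 2; 1 ≥ 2 — FAILS
(B) x = 0: LHS = |0 - 3| = |-3| = 3; 3 = 0 — FAILS

Answer: Both A and B are false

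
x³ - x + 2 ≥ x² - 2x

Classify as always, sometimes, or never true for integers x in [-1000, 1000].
Holds at x = 0: LHS = 0³ - 0 + 2 = 2, RHS = 0² - 2·0 = 0; 2 ≥ 0 — holds
Fails at x = -1: LHS = (-1)³ - (-1) + 2 = 2, RHS = (-1)² - 2·(-1) = 3; 2 ≥ 3 — FAILS
It is satisfied by some integers in the range but not all.

Answer: Sometimes true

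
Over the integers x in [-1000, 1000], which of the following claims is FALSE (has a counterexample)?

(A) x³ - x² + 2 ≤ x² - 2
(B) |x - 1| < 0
(A) x = 0: LHS = 0³ - 0² + 2 = 2, RHS = 0² - 2 = -2; 2 ≤ -2 — FAILS
(B) x = 0: LHS = |0 - 1| = |-1| = 1; 1 < 0 — FAILS

Answer: Both A and B are false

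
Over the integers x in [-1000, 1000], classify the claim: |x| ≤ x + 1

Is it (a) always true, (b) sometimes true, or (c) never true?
Holds at x = 0: LHS = |0| = 0, RHS = 0 + 1 = 1; 0 ≤ 1 — holds
Fails at x = -1: LHS = |-1| = 1, RHS = (-1) + 1 = 0; 1 ≤ 0 — FAILS
It is satisfied by some integers in the range but not all.

Answer: Sometimes true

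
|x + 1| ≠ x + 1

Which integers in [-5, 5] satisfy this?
Holds for: {-5, -4, -3, -2}
Fails for: {-1, 0, 1, 2, 3, 4, 5}

Answer: {-5, -4, -3, -2}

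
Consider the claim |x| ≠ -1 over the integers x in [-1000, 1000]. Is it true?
An absolute value is never negative, so the left side is ≥ 0 for every x, while the right side is -1. Tightest case in [-1000, 1000] is x = 0:
x = 0: LHS = |0| = 0; 0 ≠ -1 — holds
Hence LHS − RHS is never 0, i.e. the two sides are never equal, so the relation holds for every integer in [-1000, 1000].

No counterexample exists.

Answer: True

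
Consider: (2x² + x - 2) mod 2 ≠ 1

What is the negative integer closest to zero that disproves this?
Testing negative integers from -1 downward:
x = -1: LHS = (2·(-1)² + (-1) - 2) mod 2 = (-1) mod 2 = 1; 1 ≠ 1 — FAILS  ← closest negative counterexample to 0

Answer: x = -1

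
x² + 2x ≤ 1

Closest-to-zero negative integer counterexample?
Testing negative integers from -1 downward:
x = -1: LHS = (-1)² + 2·(-1) = -1; -1 ≤ 1 — holds
x = -2: LHS = (-2)² + 2·(-2) = 0; 0 ≤ 1 — holds
x = -3: LHS = (-3)² + 2·(-3) = 3; 3 ≤ 1 — FAILS  ← closest negative counterexample to 0

Answer: x = -3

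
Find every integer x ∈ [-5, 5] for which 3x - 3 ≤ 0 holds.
Holds for: {-5, -4, -3, -2, -1, 0, 1}
Fails for: {2, 3, 4, 5}

Answer: {-5, -4, -3, -2, -1, 0, 1}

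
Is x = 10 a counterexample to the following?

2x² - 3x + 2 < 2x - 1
Substitute x = 10 into the relation:
x = 10: LHS = 2·10² - 3·10 + 2 = 172, RHS = 2·10 - 1 = 19; 172 < 19 — FAILS

Since the claim fails at x = 10, this value is a counterexample.

Answer: Yes, x = 10 is a counterexample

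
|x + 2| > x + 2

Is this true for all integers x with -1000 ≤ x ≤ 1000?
The claim fails at x = 0:
x = 0: LHS = |0 + 2| = |2| = 2, RHS = 0 + 2 = 2; 2 > 2 — FAILS

Because a single integer refutes it, the statement is false.

Answer: False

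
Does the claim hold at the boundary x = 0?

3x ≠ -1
x = 0: LHS = 3·0 = 0; 0 ≠ -1 — holds

The relation is satisfied at x = 0.

Answer: Yes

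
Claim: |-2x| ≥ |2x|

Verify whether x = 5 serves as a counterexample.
Substitute x = 5 into the relation:
x = 5: LHS = |-2·5| = |-10| = 10, RHS = |2·5| = |10| = 10; 10 ≥ 10 — holds

The relation holds at x = 5, so it is not a counterexample.

Answer: No, x = 5 is not a counterexample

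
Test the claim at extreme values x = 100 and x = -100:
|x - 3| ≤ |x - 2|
x = 100: LHS = |100 - 3| = |97| = 97, RHS = |100 - 2| = |98| = 98; 97 ≤ 98 — holds
x = -100: LHS = |(-100) - 3| = |-103| = 103, RHS = |(-100) - 2| = |-102| = 102; 103 ≤ 102 — FAILS

Answer: Partially: holds for x = 100, fails for x = -100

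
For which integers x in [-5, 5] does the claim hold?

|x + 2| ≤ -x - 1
Holds for: {-5, -4, -3, -2}
Fails for: {-1, 0, 1, 2, 3, 4, 5}

Answer: {-5, -4, -3, -2}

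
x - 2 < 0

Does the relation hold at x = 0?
x = 0: LHS = 0 - 2 = -2; -2 < 0 — holds

The relation is satisfied at x = 0.

Answer: Yes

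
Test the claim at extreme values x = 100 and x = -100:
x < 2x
x = 100: RHS = 2·100 = 200; 100 < 200 — holds
x = -100: RHS = 2·(-100) = -200; -100 < -200 — FAILS

Answer: Partially: holds for x = 100, fails for x = -100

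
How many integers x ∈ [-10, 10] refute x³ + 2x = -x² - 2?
Counterexamples in [-10, 10]: {-10, -9, -8, -7, -6, -5, -4, -3, -2, 0, 1, 2, 3, 4, 5, 6, 7, 8, 9, 10}.

Counting them gives 20 values.

Answer: 20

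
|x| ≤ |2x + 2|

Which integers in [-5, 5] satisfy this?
Holds for: {-5, -4, -3, -2, 0, 1, 2, 3, 4, 5}
Fails for: {-1}

Answer: {-5, -4, -3, -2, 0, 1, 2, 3, 4, 5}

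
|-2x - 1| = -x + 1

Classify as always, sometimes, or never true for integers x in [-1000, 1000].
Holds at x = 0: LHS = |-2·0 - 1| = |-1| = 1, RHS = -0 + 1 = 1; 1 = 1 — holds
Fails at x = 1: LHS = |-2·1 - 1| = |-3| = 3, RHS = -1 + 1 = 0; 3 = 0 — FAILS
It is satisfied by some integers in the range but not all.

Answer: Sometimes true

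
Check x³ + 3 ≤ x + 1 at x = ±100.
x = 100: LHS = 100³ + 3 = 1000003, RHS = 100 + 1 = 101; 1000003 ≤ 101 — FAILS
x = -100: LHS = (-100)³ + 3 = -999997, RHS = (-100) + 1 = -99; -999997 ≤ -99 — holds

Answer: Partially: fails for x = 100, holds for x = -100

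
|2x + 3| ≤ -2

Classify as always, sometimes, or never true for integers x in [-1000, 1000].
An absolute value is never negative, so the left side is ≥ 0 for every x, while the right side is -2. Tightest case in [-1000, 1000] is x = -1:
x = -1: LHS = |2·(-1) + 3| = |1| = 1; 1 ≤ -2 — FAILS
Hence LHS − RHS is never zero or negative, i.e. LHS > RHS throughout, so the claimed relation (≤) fails for every integer in [-1000, 1000].

No integer in the range satisfies it.

Answer: Never true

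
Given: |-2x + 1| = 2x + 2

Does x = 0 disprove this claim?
Substitute x = 0 into the relation:
x = 0: LHS = |-2·0 + 1| = |1| = 1, RHS = 2·0 + 2 = 2; 1 = 2 — FAILS

Since the claim fails at x = 0, this value is a counterexample.

Answer: Yes, x = 0 is a counterexample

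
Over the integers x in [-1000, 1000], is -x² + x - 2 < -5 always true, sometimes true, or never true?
Holds at x = -2: LHS = -(-2)² + (-2) - 2 = -8; -8 < -5 — holds
Fails at x = 0: LHS = -0² + 0 - 2 = -2; -2 < -5 — FAILS
It is satisfied by some integers in the range but not all.

Answer: Sometimes true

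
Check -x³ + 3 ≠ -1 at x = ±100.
x = 100: LHS = -100³ + 3 = -999997; -999997 ≠ -1 — holds
x = -100: LHS = -(-100)³ + 3 = 1000003; 1000003 ≠ -1 — holds

Answer: Yes, holds for both x = 100 and x = -100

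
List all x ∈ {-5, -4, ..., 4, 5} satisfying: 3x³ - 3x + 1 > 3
Holds for: {2, 3, 4, 5}
Fails for: {-5, -4, -3, -2, -1, 0, 1}

Answer: {2, 3, 4, 5}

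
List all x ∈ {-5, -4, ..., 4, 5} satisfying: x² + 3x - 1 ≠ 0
Track d = LHS − RHS over the integers in [-5, 5]. Equality would need d = 0, but d changes sign only between consecutive integers, jumping over 0:
x = -4: LHS = (-4)² + 3·(-4) - 1 = 3; 3 ≠ 0 — holds  (d = 3)
x = -3: LHS = (-3)² + 3·(-3) - 1 = -1; -1 ≠ 0 — holds  (d = -1)
x = 0: LHS = 0² + 3·0 - 1 = -1; -1 ≠ 0 — holds  (d = -1)
x = 1: LHS = 1² + 3·1 - 1 = 3; 3 ≠ 0 — holds  (d = 3)
Away from these crossings d keeps a constant sign, and checking every integer in [-5, 5] confirms d ≠ 0 throughout. Hence the two sides are never equal, so the relation holds for every integer in [-5, 5].

Answer: All integers in [-5, 5]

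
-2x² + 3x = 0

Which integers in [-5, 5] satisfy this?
Holds for: {0}
Fails for: {-5, -4, -3, -2, -1, 1, 2, 3, 4, 5}

Answer: {0}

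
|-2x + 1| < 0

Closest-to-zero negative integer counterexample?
Testing negative integers from -1 downward:
x = -1: LHS = |-2·(-1) + 1| = |3| = 3; 3 < 0 — FAILS  ← closest negative counterexample to 0

Answer: x = -1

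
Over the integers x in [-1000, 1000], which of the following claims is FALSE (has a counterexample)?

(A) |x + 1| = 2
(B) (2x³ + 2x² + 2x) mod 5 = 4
(A) x = 0: LHS = |0 + 1| = |1| = 1; 1 = 2 — FAILS
(B) x = 0: LHS = (2·0³ + 2·0² + 2·0) mod 5 = 0 mod 5 = 0; 0 = 4 — FAILS

Answer: Both A and B are false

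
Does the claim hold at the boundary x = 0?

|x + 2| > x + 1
x = 0: LHS = |0 + 2| = |2| = 2, RHS = 0 + 1 = 1; 2 > 1 — holds

The relation is satisfied at x = 0.

Answer: Yes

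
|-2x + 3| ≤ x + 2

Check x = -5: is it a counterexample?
Substitute x = -5 into the relation:
x = -5: LHS = |-2·(-5) + 3| = |13| = 13, RHS = (-5) + 2 = -3; 13 ≤ -3 — FAILS

Since the claim fails at x = -5, this value is a counterexample.

Answer: Yes, x = -5 is a counterexample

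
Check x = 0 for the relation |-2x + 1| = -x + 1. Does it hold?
x = 0: LHS = |-2·0 + 1| = |1| = 1, RHS = -0 + 1 = 1; 1 = 1 — holds

The relation is satisfied at x = 0.

Answer: Yes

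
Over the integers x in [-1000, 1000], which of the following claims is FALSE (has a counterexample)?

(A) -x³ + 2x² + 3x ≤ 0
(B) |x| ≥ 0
(A) x = 1: LHS = -1³ + 2·1² + 3·1 = 4; 4 ≤ 0 — FAILS

(B) An absolute value is never negative, so the left side is ≥ 0 for every x, while the right side is 0. Tightest case in [-1000, 1000] is x = 0:
x = 0: LHS = |0| = 0; 0 ≥ 0 — holds
Hence LHS − RHS is never negative, i.e. LHS ≥ RHS throughout, so the relation holds for every integer in [-1000, 1000].

Only (A) has a counterexample.

Answer: A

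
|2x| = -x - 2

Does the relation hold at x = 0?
x = 0: LHS = |2·0| = |0| = 0, RHS = -0 - 2 = -2; 0 = -2 — FAILS

The relation fails at x = 0, so x = 0 is a counterexample.

Answer: No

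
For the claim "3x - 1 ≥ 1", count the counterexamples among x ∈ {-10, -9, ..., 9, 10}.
Counterexamples in [-10, 10]: {-10, -9, -8, -7, -6, -5, -4, -3, -2, -1, 0}.

Counting them gives 11 values.

Answer: 11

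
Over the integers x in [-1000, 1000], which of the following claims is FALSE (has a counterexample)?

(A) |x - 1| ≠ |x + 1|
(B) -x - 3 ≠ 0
(A) x = 0: LHS = |0 - 1| = |-1| = 1, RHS = |0 + 1| = |1| = 1; 1 ≠ 1 — FAILS
(B) x = -3: LHS = -(-3) - 3 = 0; 0 ≠ 0 — FAILS

Answer: Both A and B are false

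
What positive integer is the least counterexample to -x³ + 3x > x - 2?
Testing positive integers:
x = 1: LHS = -1³ + 3·1 = 2, RHS = 1 - 2 = -1; 2 > -1 — holds
x = 2: LHS = -2³ + 3·2 = -2, RHS = 2 - 2 = 0; -2 > 0 — FAILS  ← smallest positive counterexample

Answer: x = 2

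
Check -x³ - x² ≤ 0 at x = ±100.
x = 100: LHS = -100³ - 100² = -1010000; -1010000 ≤ 0 — holds
x = -100: LHS = -(-100)³ - (-100)² = 990000; 990000 ≤ 0 — FAILS

Answer: Partially: holds for x = 100, fails for x = -100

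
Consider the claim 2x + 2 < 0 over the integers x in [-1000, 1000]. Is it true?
The claim fails at x = 0:
x = 0: LHS = 2·0 + 2 = 2; 2 < 0 — FAILS

Because a single integer refutes it, the statement is false.

Answer: False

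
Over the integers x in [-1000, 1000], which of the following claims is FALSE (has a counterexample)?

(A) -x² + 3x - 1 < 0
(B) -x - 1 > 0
(A) x = 1: LHS = -1² + 3·1 - 1 = 1; 1 < 0 — FAILS
(B) x = 0: LHS = -0 - 1 = -1; -1 > 0 — FAILS

Answer: Both A and B are false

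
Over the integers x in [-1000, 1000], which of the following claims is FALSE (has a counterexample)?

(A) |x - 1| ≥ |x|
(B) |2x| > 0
(A) x = 1: LHS = |1 - 1| = |0| = 0, RHS = |1| = 1; 0 ≥ 1 — FAILS
(B) x = 0: LHS = |2·0| = |0| = 0; 0 > 0 — FAILS

Answer: Both A and B are false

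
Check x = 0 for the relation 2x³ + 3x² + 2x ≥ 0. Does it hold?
x = 0: LHS = 2·0³ + 3·0² + 2·0 = 0; 0 ≥ 0 — holds

The relation is satisfied at x = 0.

Answer: Yes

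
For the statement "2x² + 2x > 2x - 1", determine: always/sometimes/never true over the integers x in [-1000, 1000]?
Over all integers in [-1000, 1000], LHS − RHS is smallest at x = 0, where it equals 1:
x = 0: LHS = 2·0² + 2·0 = 0, RHS = 2·0 - 1 = -1; 0 > -1 — holds
At the ends of the range:
x = -1000: LHS = 2·(-1000)² + 2·(-1000) = 1998000, RHS = 2·(-1000) - 1 = -2001; 1998000 > -2001 — holds
x = 1000: LHS = 2·1000² + 2·1000 = 2002000, RHS = 2·1000 - 1 = 1999; 2002000 > 1999 — holds
Hence LHS − RHS is never zero or negative, i.e. LHS > RHS throughout, so the relation holds for every integer in [-1000, 1000].

No counterexample exists.

Answer: Always true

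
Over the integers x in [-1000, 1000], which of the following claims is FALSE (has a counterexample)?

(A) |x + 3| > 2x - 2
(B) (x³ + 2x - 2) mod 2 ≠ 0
(A) x = 5: LHS = |5 + 3| = |8| = 8, RHS = 2·5 - 2 = 8; 8 > 8 — FAILS
(B) x = 0: LHS = (0³ + 2·0 - 2) mod 2 = (-2) mod 2 = 0; 0 ≠ 0 — FAILS

Answer: Both A and B are false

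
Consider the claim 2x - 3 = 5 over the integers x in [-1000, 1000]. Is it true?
The claim fails at x = 0:
x = 0: LHS = 2·0 - 3 = -3; -3 = 5 — FAILS

Because a single integer refutes it, the statement is false.

Answer: False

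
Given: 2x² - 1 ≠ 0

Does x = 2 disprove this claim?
Substitute x = 2 into the relation:
x = 2: LHS = 2·2² - 1 = 7; 7 ≠ 0 — holds

The relation holds at x = 2, so it is not a counterexample.

Answer: No, x = 2 is not a counterexample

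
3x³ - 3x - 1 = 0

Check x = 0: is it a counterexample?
Substitute x = 0 into the relation:
x = 0: LHS = 3·0³ - 3·0 - 1 = -1; -1 = 0 — FAILS

Since the claim fails at x = 0, this value is a counterexample.

Answer: Yes, x = 0 is a counterexample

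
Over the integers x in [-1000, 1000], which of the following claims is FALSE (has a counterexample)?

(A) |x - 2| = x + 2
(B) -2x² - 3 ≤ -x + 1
(A) x = 1: LHS = |1 - 2| = |-1| = 1, RHS = 1 + 2 = 3; 1 = 3 — FAILS

(B) Over all integers in [-1000, 1000], LHS − RHS is largest at x = 0, where it equals -4:
x = 0: LHS = -2·0² - 3 = -3, RHS = -0 + 1 = 1; -3 ≤ 1 — holds
At the ends of the range:
x = -1000: LHS = -2·(-1000)² - 3 = -2000003, RHS = -(-1000) + 1 = 1001; -2000003 ≤ 1001 — holds
x = 1000: LHS = -2·1000² - 3 = -2000003, RHS = -1000 + 1 = -999; -2000003 ≤ -999 — holds
Hence LHS − RHS is never positive, i.e. LHS ≤ RHS throughout, so the relation holds for every integer in [-1000, 1000].

Only (A) has a counterexample.

Answer: A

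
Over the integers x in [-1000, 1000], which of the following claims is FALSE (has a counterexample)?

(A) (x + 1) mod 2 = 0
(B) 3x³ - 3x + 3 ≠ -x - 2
(A) x = 0: LHS = (0 + 1) mod 2 = 1 mod 2 = 1; 1 = 0 — FAILS

(B) Track d = LHS − RHS over the integers in [-1000, 1000]. Equality would need d = 0, but d changes sign only between consecutive integers, jumping over 0:
x = -2: LHS = 3·(-2)³ - 3·(-2) + 3 = -15, RHS = -(-2) - 2 = 0; -15 ≠ 0 — holds  (d = -15)
x = -1: LHS = 3·(-1)³ - 3·(-1) + 3 = 3, RHS = -(-1) - 2 = -1; 3 ≠ -1 — holds  (d = 4)
Away from these crossings d keeps a constant sign, and checking every integer in [-1000, 1000] confirms d ≠ 0 throughout. Hence the two sides are never equal, so the relation holds for every integer in [-1000, 1000].

Only (A) has a counterexample.

Answer: A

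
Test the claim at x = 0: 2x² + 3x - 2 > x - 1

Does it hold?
x = 0: LHS = 2·0² + 3·0 - 2 = -2, RHS = 0 - 1 = -1; -2 > -1 — FAILS

The relation fails at x = 0, so x = 0 is a counterexample.

Answer: No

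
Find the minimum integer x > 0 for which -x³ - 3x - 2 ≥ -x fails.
Testing positive integers:
x = 1: LHS = -1³ - 3·1 - 2 = -6; -6 ≥ -1 — FAILS  ← smallest positive counterexample

Answer: x = 1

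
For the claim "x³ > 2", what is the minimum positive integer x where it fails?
Testing positive integers:
x = 1: LHS = 1³ = 1; 1 > 2 — FAILS  ← smallest positive counterexample

Answer: x = 1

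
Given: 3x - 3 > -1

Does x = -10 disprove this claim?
Substitute x = -10 into the relation:
x = -10: LHS = 3·(-10) - 3 = -33; -33 > -1 — FAILS

Since the claim fails at x = -10, this value is a counterexample.

Answer: Yes, x = -10 is a counterexample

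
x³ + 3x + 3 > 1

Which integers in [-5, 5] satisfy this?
Holds for: {0, 1, 2, 3, 4, 5}
Fails for: {-5, -4, -3, -2, -1}

Answer: {0, 1, 2, 3, 4, 5}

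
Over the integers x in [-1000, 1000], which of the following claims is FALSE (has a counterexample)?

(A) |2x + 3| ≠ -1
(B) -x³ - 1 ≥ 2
(A) An absolute value is never negative, so the left side is ≥ 0 for every x, while the right side is -1. Tightest case in [-1000, 1000] is x = -1:
x = -1: LHS = |2·(-1) + 3| = |1| = 1; 1 ≠ -1 — holds
Hence LHS − RHS is never 0, i.e. the two sides are never equal, so the relation holds for every integer in [-1000, 1000].

(B) x = 0: LHS = -0³ - 1 = -1; -1 ≥ 2 — FAILS

Only (B) has a counterexample.

Answer: B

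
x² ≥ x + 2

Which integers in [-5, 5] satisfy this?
Holds for: {-5, -4, -3, -2, -1, 2, 3, 4, 5}
Fails for: {0, 1}

Answer: {-5, -4, -3, -2, -1, 2, 3, 4, 5}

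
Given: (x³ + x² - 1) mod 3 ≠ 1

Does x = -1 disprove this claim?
Substitute x = -1 into the relation:
x = -1: LHS = ((-1)³ + (-1)² - 1) mod 3 = (-1) mod 3 = 2; 2 ≠ 1 — holds

The claim holds here, so x = -1 is not a counterexample. (A counterexample exists elsewhere, e.g. x = 1.)

Answer: No, x = -1 is not a counterexample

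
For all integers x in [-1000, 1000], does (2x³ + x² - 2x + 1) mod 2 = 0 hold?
The claim fails at x = 0:
x = 0: LHS = (2·0³ + 0² - 2·0 + 1) mod 2 = 1 mod 2 = 1; 1 = 0 — FAILS

Because a single integer refutes it, the statement is false.

Answer: False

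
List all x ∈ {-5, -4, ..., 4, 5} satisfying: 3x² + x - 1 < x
Holds for: {0}
Fails for: {-5, -4, -3, -2, -1, 1, 2, 3, 4, 5}

Answer: {0}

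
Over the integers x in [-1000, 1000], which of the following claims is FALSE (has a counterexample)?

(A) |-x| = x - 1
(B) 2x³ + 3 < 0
(A) x = 0: LHS = |-0| = |0| = 0, RHS = 0 - 1 = -1; 0 = -1 — FAILS
(B) x = 0: LHS = 2·0³ + 3 = 3; 3 < 0 — FAILS

Answer: Both A and B are false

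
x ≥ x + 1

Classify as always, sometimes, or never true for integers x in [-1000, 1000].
Over all integers in [-1000, 1000], LHS − RHS is largest at x = 0, where it equals -1:
x = 0: RHS = 0 + 1 = 1; 0 ≥ 1 — FAILS
At the ends of the range:
x = -1000: RHS = (-1000) + 1 = -999; -1000 ≥ -999 — FAILS
x = 1000: RHS = 1000 + 1 = 1001; 1000 ≥ 1001 — FAILS
Hence LHS − RHS is never zero or positive, i.e. LHS < RHS throughout, so the claimed relation (≥) fails for every integer in [-1000, 1000].

No integer in the range satisfies it.

Answer: Never true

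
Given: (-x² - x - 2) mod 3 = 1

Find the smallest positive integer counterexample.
Testing positive integers:
x = 1: LHS = (-1² - 1 - 2) mod 3 = (-4) mod 3 = 2; 2 = 1 — FAILS  ← smallest positive counterexample

Answer: x = 1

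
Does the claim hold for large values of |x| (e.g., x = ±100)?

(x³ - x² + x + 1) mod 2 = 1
x = 100: LHS = (100³ - 100² + 100 + 1) mod 2 = 990101 mod 2 = 1; 1 = 1 — holds
x = -100: LHS = ((-100)³ - (-100)² + (-100) + 1) mod 2 = (-1010099) mod 2 = 1; 1 = 1 — holds

Answer: Yes, holds for both x = 100 and x = -100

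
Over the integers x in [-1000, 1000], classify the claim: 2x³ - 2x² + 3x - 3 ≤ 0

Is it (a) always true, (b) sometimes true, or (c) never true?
Holds at x = 0: LHS = 2·0³ - 2·0² + 3·0 - 3 = -3; -3 ≤ 0 — holds
Fails at x = 2: LHS = 2·2³ - 2·2² + 3·2 - 3 = 11; 11 ≤ 0 — FAILS
It is satisfied by some integers in the range but not all.

Answer: Sometimes true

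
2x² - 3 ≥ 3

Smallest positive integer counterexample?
Testing positive integers:
x = 1: LHS = 2·1² - 3 = -1; -1 ≥ 3 — FAILS  ← smallest positive counterexample

Answer: x = 1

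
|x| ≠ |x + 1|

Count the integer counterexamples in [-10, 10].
Track d = LHS − RHS over the integers in [-10, 10]. Equality would need d = 0, but d changes sign only between consecutive integers, jumping over 0:
x = -1: LHS = |-1| = 1, RHS = |(-1) + 1| = |0| = 0; 1 ≠ 0 — holds  (d = 1)
x = 0: LHS = |0| = 0, RHS = |0 + 1| = |1| = 1; 0 ≠ 1 — holds  (d = -1)
Away from these crossings d keeps a constant sign, and checking every integer in [-10, 10] confirms d ≠ 0 throughout. Hence the two sides are never equal, so the relation holds for every integer in [-10, 10].

No counterexample appears in that range.

Answer: 0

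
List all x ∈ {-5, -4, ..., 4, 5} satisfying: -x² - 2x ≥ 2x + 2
Holds for: {-3, -2, -1}
Fails for: {-5, -4, 0, 1, 2, 3, 4, 5}

Answer: {-3, -2, -1}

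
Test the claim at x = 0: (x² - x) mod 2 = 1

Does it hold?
x = 0: LHS = (0² - 0) mod 2 = 0 mod 2 = 0; 0 = 1 — FAILS

The relation fails at x = 0, so x = 0 is a counterexample.

Answer: No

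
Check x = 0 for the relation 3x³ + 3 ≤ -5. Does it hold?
x = 0: LHS = 3·0³ + 3 = 3; 3 ≤ -5 — FAILS

The relation fails at x = 0, so x = 0 is a counterexample.

Answer: No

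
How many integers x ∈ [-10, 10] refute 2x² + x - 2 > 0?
Counterexamples in [-10, 10]: {-1, 0}.

Counting them gives 2 values.

Answer: 2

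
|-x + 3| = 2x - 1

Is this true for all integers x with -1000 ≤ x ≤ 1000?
The claim fails at x = 0:
x = 0: LHS = |-0 + 3| = |3| = 3, RHS = 2·0 - 1 = -1; 3 = -1 — FAILS

Because a single integer refutes it, the statement is false.

Answer: False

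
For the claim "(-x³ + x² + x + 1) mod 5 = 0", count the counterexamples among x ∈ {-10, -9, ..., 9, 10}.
Counterexamples in [-10, 10]: {-10, -9, -8, -7, -6, -5, -4, -3, -2, -1, 0, 1, 2, 3, 4, 5, 6, 7, 8, 9, 10}.

Counting them gives 21 values.

Answer: 21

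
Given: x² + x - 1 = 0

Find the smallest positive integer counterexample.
Testing positive integers:
x = 1: LHS = 1² + 1 - 1 = 1; 1 = 0 — FAILS  ← smallest positive counterexample

Answer: x = 1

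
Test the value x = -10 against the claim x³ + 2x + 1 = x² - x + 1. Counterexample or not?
Substitute x = -10 into the relation:
x = -10: LHS = (-10)³ + 2·(-10) + 1 = -1019, RHS = (-10)² - (-10) + 1 = 111; -1019 = 111 — FAILS

Since the claim fails at x = -10, this value is a counterexample.

Answer: Yes, x = -10 is a counterexample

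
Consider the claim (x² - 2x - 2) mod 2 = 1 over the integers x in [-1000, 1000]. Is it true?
The claim fails at x = 0:
x = 0: LHS = (0² - 2·0 - 2) mod 2 = (-2) mod 2 = 0; 0 = 1 — FAILS

Because a single integer refutes it, the statement is false.

Answer: False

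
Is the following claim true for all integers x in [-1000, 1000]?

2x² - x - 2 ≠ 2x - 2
The claim fails at x = 0:
x = 0: LHS = 2·0² - 0 - 2 = -2, RHS = 2·0 - 2 = -2; -2 ≠ -2 — FAILS

Because a single integer refutes it, the statement is false.

Answer: False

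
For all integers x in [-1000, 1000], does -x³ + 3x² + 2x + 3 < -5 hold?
The claim fails at x = 0:
x = 0: LHS = -0³ + 3·0² + 2·0 + 3 = 3; 3 < -5 — FAILS

Because a single integer refutes it, the statement is false.

Answer: False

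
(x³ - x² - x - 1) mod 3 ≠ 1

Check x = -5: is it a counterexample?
Substitute x = -5 into the relation:
x = -5: LHS = ((-5)³ - (-5)² - (-5) - 1) mod 3 = (-146) mod 3 = 1; 1 ≠ 1 — FAILS

Since the claim fails at x = -5, this value is a counterexample.

Answer: Yes, x = -5 is a counterexample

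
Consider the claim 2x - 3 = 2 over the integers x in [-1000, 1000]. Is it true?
The claim fails at x = 0:
x = 0: LHS = 2·0 - 3 = -3; -3 = 2 — FAILS

Because a single integer refutes it, the statement is false.

Answer: False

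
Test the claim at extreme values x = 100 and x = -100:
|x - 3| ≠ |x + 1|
x = 100: LHS = |100 - 3| = |97| = 97, RHS = |100 + 1| = |101| = 101; 97 ≠ 101 — holds
x = -100: LHS = |(-100) - 3| = |-103| = 103, RHS = |(-100) + 1| = |-99| = 99; 103 ≠ 99 — holds

Answer: Yes, holds for both x = 100 and x = -100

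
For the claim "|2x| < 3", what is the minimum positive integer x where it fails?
Testing positive integers:
x = 1: LHS = |2·1| = |2| = 2; 2 < 3 — holds
x = 2: LHS = |2·2| = |4| = 4; 4 < 3 — FAILS  ← smallest positive counterexample

Answer: x = 2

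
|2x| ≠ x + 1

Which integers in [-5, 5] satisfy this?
Holds for: {-5, -4, -3, -2, -1, 0, 2, 3, 4, 5}
Fails for: {1}

Answer: {-5, -4, -3, -2, -1, 0, 2, 3, 4, 5}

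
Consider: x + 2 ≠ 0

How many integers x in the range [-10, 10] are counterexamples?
Counterexamples in [-10, 10]: {-2}.

Counting them gives 1 values.

Answer: 1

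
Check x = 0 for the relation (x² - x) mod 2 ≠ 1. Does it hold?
x = 0: LHS = (0² - 0) mod 2 = 0 mod 2 = 0; 0 ≠ 1 — holds

The relation is satisfied at x = 0.

Answer: Yes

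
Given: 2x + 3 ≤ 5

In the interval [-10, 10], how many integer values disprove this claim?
Counterexamples in [-10, 10]: {2, 3, 4, 5, 6, 7, 8, 9, 10}.

Counting them gives 9 values.

Answer: 9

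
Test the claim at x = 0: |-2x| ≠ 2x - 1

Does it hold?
x = 0: LHS = |-2·0| = |0| = 0, RHS = 2·0 - 1 = -1; 0 ≠ -1 — holds

The relation is satisfied at x = 0.

Answer: Yes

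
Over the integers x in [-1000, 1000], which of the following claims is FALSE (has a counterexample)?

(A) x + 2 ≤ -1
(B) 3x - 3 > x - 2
(A) x = 0: LHS = 0 + 2 = 2; 2 ≤ -1 — FAILS
(B) x = 0: LHS = 3·0 - 3 = -3, RHS = 0 - 2 = -2; -3 > -2 — FAILS

Answer: Both A and B are false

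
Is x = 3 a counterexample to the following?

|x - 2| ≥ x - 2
Substitute x = 3 into the relation:
x = 3: LHS = |3 - 2| = |1| = 1, RHS = 3 - 2 = 1; 1 ≥ 1 — holds

The relation holds at x = 3, so it is not a counterexample.

Answer: No, x = 3 is not a counterexample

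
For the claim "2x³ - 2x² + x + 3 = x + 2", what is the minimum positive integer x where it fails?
Testing positive integers:
x = 1: LHS = 2·1³ - 2·1² + 1 + 3 = 4, RHS = 1 + 2 = 3; 4 = 3 — FAILS  ← smallest positive counterexample

Answer: x = 1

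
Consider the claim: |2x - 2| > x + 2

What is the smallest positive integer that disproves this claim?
Testing positive integers:
x = 1: LHS = |2·1 - 2| = |0| = 0, RHS = 1 + 2 = 3; 0 > 3 — FAILS  ← smallest positive counterexample

Answer: x = 1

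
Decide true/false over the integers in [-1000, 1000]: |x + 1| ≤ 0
The claim fails at x = 0:
x = 0: LHS = |0 + 1| = |1| = 1; 1 ≤ 0 — FAILS

Because a single integer refutes it, the statement is false.

Answer: False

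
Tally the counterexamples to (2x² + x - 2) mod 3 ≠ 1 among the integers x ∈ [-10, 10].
Counterexamples in [-10, 10]: {-9, -8, -6, -5, -3, -2, 0, 1, 3, 4, 6, 7, 9, 10}.

Counting them gives 14 values.

Answer: 14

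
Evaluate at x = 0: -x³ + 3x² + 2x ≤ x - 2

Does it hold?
x = 0: LHS = -0³ + 3·0² + 2·0 = 0, RHS = 0 - 2 = -2; 0 ≤ -2 — FAILS

The relation fails at x = 0, so x = 0 is a counterexample.

Answer: No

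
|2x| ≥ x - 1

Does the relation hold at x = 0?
x = 0: LHS = |2·0| = |0| = 0, RHS = 0 - 1 = -1; 0 ≥ -1 — holds

The relation is satisfied at x = 0.

Answer: Yes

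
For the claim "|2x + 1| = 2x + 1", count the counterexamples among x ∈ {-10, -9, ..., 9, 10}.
Counterexamples in [-10, 10]: {-10, -9, -8, -7, -6, -5, -4, -3, -2, -1}.

Counting them gives 10 values.

Answer: 10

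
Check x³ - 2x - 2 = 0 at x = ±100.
x = 100: LHS = 100³ - 2·100 - 2 = 999798; 999798 = 0 — FAILS
x = -100: LHS = (-100)³ - 2·(-100) - 2 = -999802; -999802 = 0 — FAILS

Answer: No, fails for both x = 100 and x = -100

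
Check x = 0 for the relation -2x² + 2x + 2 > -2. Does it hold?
x = 0: LHS = -2·0² + 2·0 + 2 = 2; 2 > -2 — holds

The relation is satisfied at x = 0.

Answer: Yes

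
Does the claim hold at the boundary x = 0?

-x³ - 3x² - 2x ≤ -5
x = 0: LHS = -0³ - 3·0² - 2·0 = 0; 0 ≤ -5 — FAILS

The relation fails at x = 0, so x = 0 is a counterexample.

Answer: No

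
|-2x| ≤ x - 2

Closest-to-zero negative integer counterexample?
Testing negative integers from -1 downward:
x = -1: LHS = |-2·(-1)| = |2| = 2, RHS = (-1) - 2 = -3; 2 ≤ -3 — FAILS  ← closest negative counterexample to 0

Answer: x = -1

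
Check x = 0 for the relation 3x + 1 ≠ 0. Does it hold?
x = 0: LHS = 3·0 + 1 = 1; 1 ≠ 0 — holds

The relation is satisfied at x = 0.

Answer: Yes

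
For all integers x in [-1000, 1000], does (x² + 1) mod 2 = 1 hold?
The claim fails at x = 1:
x = 1: LHS = (1² + 1) mod 2 = 2 mod 2 = 0; 0 = 1 — FAILS

Because a single integer refutes it, the statement is false.

Answer: False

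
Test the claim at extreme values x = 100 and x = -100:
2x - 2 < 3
x = 100: LHS = 2·100 - 2 = 198; 198 < 3 — FAILS
x = -100: LHS = 2·(-100) - 2 = -202; -202 < 3 — holds

Answer: Partially: fails for x = 100, holds for x = -100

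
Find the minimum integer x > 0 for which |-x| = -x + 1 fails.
Testing positive integers:
x = 1: LHS = |-1| = 1, RHS = -1 + 1 = 0; 1 = 0 — FAILS  ← smallest positive counterexample

Answer: x = 1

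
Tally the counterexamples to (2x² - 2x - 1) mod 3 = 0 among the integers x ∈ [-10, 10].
Counterexamples in [-10, 10]: {-9, -8, -6, -5, -3, -2, 0, 1, 3, 4, 6, 7, 9, 10}.

Counting them gives 14 values.

Answer: 14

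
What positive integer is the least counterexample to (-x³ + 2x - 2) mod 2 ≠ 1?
Testing positive integers:
x = 1: LHS = (-1³ + 2·1 - 2) mod 2 = (-1) mod 2 = 1; 1 ≠ 1 — FAILS  ← smallest positive counterexample

Answer: x = 1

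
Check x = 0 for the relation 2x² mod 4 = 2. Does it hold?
x = 0: LHS = (2·0²) mod 4 = 0 mod 4 = 0; 0 = 2 — FAILS

The relation fails at x = 0, so x = 0 is a counterexample.

Answer: No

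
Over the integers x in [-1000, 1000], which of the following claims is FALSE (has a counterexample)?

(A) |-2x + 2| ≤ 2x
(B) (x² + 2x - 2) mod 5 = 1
(A) x = 0: LHS = |-2·0 + 2| = |2| = 2, RHS = 2·0 = 0; 2 ≤ 0 — FAILS
(B) x = 0: LHS = (0² + 2·0 - 2) mod 5 = (-2) mod 5 = 3; 3 = 1 — FAILS

Answer: Both A and B are false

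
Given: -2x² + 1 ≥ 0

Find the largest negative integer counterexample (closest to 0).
Testing negative integers from -1 downward:
x = -1: LHS = -2·(-1)² + 1 = -1; -1 ≥ 0 — FAILS  ← closest negative counterexample to 0

Answer: x = -1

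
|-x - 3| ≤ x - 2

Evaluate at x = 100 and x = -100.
x = 100: LHS = |-100 - 3| = |-103| = 103, RHS = 100 - 2 = 98; 103 ≤ 98 — FAILS
x = -100: LHS = |-(-100) - 3| = |97| = 97, RHS = (-100) - 2 = -102; 97 ≤ -102 — FAILS

Answer: No, fails for both x = 100 and x = -100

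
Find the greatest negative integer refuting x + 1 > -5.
Testing negative integers from -1 downward:
x = -1: LHS = (-1) + 1 = 0; 0 > -5 — holds
x = -2: LHS = (-2) + 1 = -1; -1 > -5 — holds
x = -3: LHS = (-3) + 1 = -2; -2 > -5 — holds
x = -4: LHS = (-4) + 1 = -3; -3 > -5 — holds
x = -5: LHS = (-5) + 1 = -4; -4 > -5 — holds
x = -6: LHS = (-6) + 1 = -5; -5 > -5 — FAILS  ← closest negative counterexample to 0

Answer: x = -6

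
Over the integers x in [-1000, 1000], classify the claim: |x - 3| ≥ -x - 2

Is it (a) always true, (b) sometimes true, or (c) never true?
Over all integers in [-1000, 1000], LHS − RHS is smallest at x = 0, where it equals 5:
x = 0: LHS = |0 - 3| = |-3| = 3, RHS = -0 - 2 = -2; 3 ≥ -2 — holds
At the ends of the range:
x = -1000: LHS = |(-1000) - 3| = |-1003| = 1003, RHS = -(-1000) - 2 = 998; 1003 ≥ 998 — holds
x = 1000: LHS = |1000 - 3| = |997| = 997, RHS = -1000 - 2 = -1002; 997 ≥ -1002 — holds
Hence LHS − RHS is never negative, i.e. LHS ≥ RHS throughout, so the relation holds for every integer in [-1000, 1000].

No counterexample exists.

Answer: Always true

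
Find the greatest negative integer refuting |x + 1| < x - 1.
Testing negative integers from -1 downward:
x = -1: LHS = |(-1) + 1| = |0| = 0, RHS = (-1) - 1 = -2; 0 < -2 — FAILS  ← closest negative counterexample to 0

Answer: x = -1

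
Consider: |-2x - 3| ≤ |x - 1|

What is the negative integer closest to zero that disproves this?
Testing negative integers from -1 downward:
x = -1: LHS = |-2·(-1) - 3| = |-1| = 1, RHS = |(-1) - 1| = |-2| = 2; 1 ≤ 2 — holds
x = -2: LHS = |-2·(-2) - 3| = |1| = 1, RHS = |(-2) - 1| = |-3| = 3; 1 ≤ 3 — holds
x = -3: LHS = |-2·(-3) - 3| = |3| = 3, RHS = |(-3) - 1| = |-4| = 4; 3 ≤ 4 — holds
x = -4: LHS = |-2·(-4) - 3| = |5| = 5, RHS = |(-4) - 1| = |-5| = 5; 5 ≤ 5 — holds
x = -5: LHS = |-2·(-5) - 3| = |7| = 7, RHS = |(-5) - 1| = |-6| = 6; 7 ≤ 6 — FAILS  ← closest negative counterexample to 0

Answer: x = -5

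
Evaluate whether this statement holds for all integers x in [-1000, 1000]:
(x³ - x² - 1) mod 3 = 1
The claim fails at x = 0:
x = 0: LHS = (0³ - 0² - 1) mod 3 = (-1) mod 3 = 2; 2 = 1 — FAILS

Because a single integer refutes it, the statement is false.

Answer: False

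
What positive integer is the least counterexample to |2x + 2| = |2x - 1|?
Testing positive integers:
x = 1: LHS = |2·1 + 2| = |4| = 4, RHS = |2·1 - 1| = |1| = 1; 4 = 1 — FAILS  ← smallest positive counterexample

Answer: x = 1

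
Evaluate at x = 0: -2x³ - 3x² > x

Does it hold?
x = 0: LHS = -2·0³ - 3·0² = 0; 0 > 0 — FAILS

The relation fails at x = 0, so x = 0 is a counterexample.

Answer: No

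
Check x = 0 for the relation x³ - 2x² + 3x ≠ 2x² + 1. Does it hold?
x = 0: LHS = 0³ - 2·0² + 3·0 = 0, RHS = 2·0² + 1 = 1; 0 ≠ 1 — holds

The relation is satisfied at x = 0.

Answer: Yes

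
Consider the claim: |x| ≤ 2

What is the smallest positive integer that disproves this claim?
Testing positive integers:
x = 1: LHS = |1| = 1; 1 ≤ 2 — holds
x = 2: LHS = |2| = 2; 2 ≤ 2 — holds
x = 3: LHS = |3| = 3; 3 ≤ 2 — FAILS  ← smallest positive counterexample

Answer: x = 3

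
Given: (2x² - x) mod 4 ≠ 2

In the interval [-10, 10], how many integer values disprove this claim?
Counterexamples in [-10, 10]: {-10, -6, -2, 2, 6, 10}.

Counting them gives 6 values.

Answer: 6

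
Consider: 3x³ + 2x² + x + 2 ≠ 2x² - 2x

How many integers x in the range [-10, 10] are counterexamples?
Track d = LHS − RHS over the integers in [-10, 10]. Equality would need d = 0, but d changes sign only between consecutive integers, jumping over 0:
x = -1: LHS = 3·(-1)³ + 2·(-1)² + (-1) + 2 = 0, RHS = 2·(-1)² - 2·(-1) = 4; 0 ≠ 4 — holds  (d = -4)
x = 0: LHS = 3·0³ + 2·0² + 0 + 2 = 2, RHS = 2·0² - 2·0 = 0; 2 ≠ 0 — holds  (d = 2)
Away from these crossings d keeps a constant sign, and checking every integer in [-10, 10] confirms d ≠ 0 throughout. Hence the two sides are never equal, so the relation holds for every integer in [-10, 10].

No counterexample appears in that range.

Answer: 0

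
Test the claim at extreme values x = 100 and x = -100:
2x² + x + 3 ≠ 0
x = 100: LHS = 2·100² + 100 + 3 = 20103; 20103 ≠ 0 — holds
x = -100: LHS = 2·(-100)² + (-100) + 3 = 19903; 19903 ≠ 0 — holds

Answer: Yes, holds for both x = 100 and x = -100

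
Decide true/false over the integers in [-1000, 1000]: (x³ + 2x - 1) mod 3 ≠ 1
For a polynomial with integer coefficients, its value mod 3 depends only on x mod 3, so it suffices to check one representative of each residue class, x = 0, 1, 2:
x = 0: LHS = (0³ + 2·0 - 1) mod 3 = (-1) mod 3 = 2; 2 ≠ 1 — holds
x = 1: LHS = (1³ + 2·1 - 1) mod 3 = 2 mod 3 = 2; 2 ≠ 1 — holds
x = 2: LHS = (2³ + 2·2 - 1) mod 3 = 11 mod 3 = 2; 2 ≠ 1 — holds
The relation holds in every residue class, so the relation holds for every integer in [-1000, 1000].

No counterexample exists.

Answer: True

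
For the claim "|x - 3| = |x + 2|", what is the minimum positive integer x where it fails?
Testing positive integers:
x = 1: LHS = |1 - 3| = |-2| = 2, RHS = |1 + 2| = |3| = 3; 2 = 3 — FAILS  ← smallest positive counterexample

Answer: x = 1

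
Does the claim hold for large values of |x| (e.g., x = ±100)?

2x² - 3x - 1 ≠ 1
x = 100: LHS = 2·100² - 3·100 - 1 = 19699; 19699 ≠ 1 — holds
x = -100: LHS = 2·(-100)² - 3·(-100) - 1 = 20299; 20299 ≠ 1 — holds

Answer: Yes, holds for both x = 100 and x = -100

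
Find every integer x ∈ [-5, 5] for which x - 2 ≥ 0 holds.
Holds for: {2, 3, 4, 5}
Fails for: {-5, -4, -3, -2, -1, 0, 1}

Answer: {2, 3, 4, 5}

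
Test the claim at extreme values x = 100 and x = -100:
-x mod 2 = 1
x = 100: LHS = (-100) mod 2 = 0; 0 = 1 — FAILS
x = -100: LHS = (-(-100)) mod 2 = 100 mod 2 = 0; 0 = 1 — FAILS

Answer: No, fails for both x = 100 and x = -100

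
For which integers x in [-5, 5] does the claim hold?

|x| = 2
Holds for: {-2, 2}
Fails for: {-5, -4, -3, -1, 0, 1, 3, 4, 5}

Answer: {-2, 2}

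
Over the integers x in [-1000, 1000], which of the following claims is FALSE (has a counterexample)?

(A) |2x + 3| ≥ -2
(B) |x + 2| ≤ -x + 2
(A) An absolute value is never negative, so the left side is ≥ 0 for every x, while the right side is -2. Tightest case in [-1000, 1000] is x = -1:
x = -1: LHS = |2·(-1) + 3| = |1| = 1; 1 ≥ -2 — holds
Hence LHS − RHS is never negative, i.e. LHS ≥ RHS throughout, so the relation holds for every integer in [-1000, 1000].

(B) x = 1: LHS = |1 + 2| = |3| = 3, RHS = -1 + 2 = 1; 3 ≤ 1 — FAILS

Only (B) has a counterexample.

Answer: B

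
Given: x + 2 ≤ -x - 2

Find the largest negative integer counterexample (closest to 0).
Testing negative integers from -1 downward:
x = -1: LHS = (-1) + 2 = 1, RHS = -(-1) - 2 = -1; 1 ≤ -1 — FAILS  ← closest negative counterexample to 0

Answer: x = -1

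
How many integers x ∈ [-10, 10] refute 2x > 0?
Counterexamples in [-10, 10]: {-10, -9, -8, -7, -6, -5, -4, -3, -2, -1, 0}.

Counting them gives 11 values.

Answer: 11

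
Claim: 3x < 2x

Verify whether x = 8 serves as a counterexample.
Substitute x = 8 into the relation:
x = 8: LHS = 3·8 = 24, RHS = 2·8 = 16; 24 < 16 — FAILS

Since the claim fails at x = 8, this value is a counterexample.

Answer: Yes, x = 8 is a counterexample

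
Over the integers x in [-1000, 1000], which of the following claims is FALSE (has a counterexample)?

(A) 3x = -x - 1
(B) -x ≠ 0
(A) x = 0: LHS = 3·0 = 0, RHS = -0 - 1 = -1; 0 = -1 — FAILS
(B) x = 0: LHS = -0 = 0; 0 ≠ 0 — FAILS

Answer: Both A and B are false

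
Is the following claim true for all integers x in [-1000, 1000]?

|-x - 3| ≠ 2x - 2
The claim fails at x = 5:
x = 5: LHS = |-5 - 3| = |-8| = 8, RHS = 2·5 - 2 = 8; 8 ≠ 8 — FAILS

Because a single integer refutes it, the statement is false.

Answer: False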